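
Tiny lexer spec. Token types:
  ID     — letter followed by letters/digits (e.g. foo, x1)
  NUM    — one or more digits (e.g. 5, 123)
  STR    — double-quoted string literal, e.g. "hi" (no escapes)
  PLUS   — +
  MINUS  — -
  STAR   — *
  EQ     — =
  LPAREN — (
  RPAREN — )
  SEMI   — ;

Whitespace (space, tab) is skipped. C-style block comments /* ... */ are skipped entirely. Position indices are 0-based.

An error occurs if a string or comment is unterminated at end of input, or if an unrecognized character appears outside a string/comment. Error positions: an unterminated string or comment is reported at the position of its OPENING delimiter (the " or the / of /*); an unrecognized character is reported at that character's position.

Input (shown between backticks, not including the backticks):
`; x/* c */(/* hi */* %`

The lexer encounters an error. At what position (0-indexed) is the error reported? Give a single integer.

pos=0: emit SEMI ';'
pos=2: emit ID 'x' (now at pos=3)
pos=3: enter COMMENT mode (saw '/*')
exit COMMENT mode (now at pos=10)
pos=10: emit LPAREN '('
pos=11: enter COMMENT mode (saw '/*')
exit COMMENT mode (now at pos=19)
pos=19: emit STAR '*'
pos=21: ERROR — unrecognized char '%'

Answer: 21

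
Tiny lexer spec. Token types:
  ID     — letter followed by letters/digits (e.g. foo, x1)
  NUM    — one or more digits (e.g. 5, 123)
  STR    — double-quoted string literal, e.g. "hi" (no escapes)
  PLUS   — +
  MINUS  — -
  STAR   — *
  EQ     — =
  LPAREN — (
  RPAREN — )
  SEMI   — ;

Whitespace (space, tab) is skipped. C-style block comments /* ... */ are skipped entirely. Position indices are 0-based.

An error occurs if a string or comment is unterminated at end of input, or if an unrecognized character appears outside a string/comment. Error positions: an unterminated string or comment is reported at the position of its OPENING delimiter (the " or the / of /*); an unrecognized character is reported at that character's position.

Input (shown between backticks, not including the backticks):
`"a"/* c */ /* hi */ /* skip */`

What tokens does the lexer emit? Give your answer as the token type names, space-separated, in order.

pos=0: enter STRING mode
pos=0: emit STR "a" (now at pos=3)
pos=3: enter COMMENT mode (saw '/*')
exit COMMENT mode (now at pos=10)
pos=11: enter COMMENT mode (saw '/*')
exit COMMENT mode (now at pos=19)
pos=20: enter COMMENT mode (saw '/*')
exit COMMENT mode (now at pos=30)
DONE. 1 tokens: [STR]

Answer: STR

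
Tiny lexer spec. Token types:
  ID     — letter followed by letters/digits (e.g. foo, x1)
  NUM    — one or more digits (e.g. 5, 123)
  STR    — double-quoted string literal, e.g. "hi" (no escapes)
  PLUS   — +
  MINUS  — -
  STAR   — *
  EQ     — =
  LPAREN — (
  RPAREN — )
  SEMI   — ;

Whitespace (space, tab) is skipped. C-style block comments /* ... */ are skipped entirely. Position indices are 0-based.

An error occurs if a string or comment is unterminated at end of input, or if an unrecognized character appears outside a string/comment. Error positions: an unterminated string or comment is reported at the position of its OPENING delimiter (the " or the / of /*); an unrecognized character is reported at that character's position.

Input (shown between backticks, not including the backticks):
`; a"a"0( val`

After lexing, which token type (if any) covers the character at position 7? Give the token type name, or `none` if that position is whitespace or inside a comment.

Answer: LPAREN

Derivation:
pos=0: emit SEMI ';'
pos=2: emit ID 'a' (now at pos=3)
pos=3: enter STRING mode
pos=3: emit STR "a" (now at pos=6)
pos=6: emit NUM '0' (now at pos=7)
pos=7: emit LPAREN '('
pos=9: emit ID 'val' (now at pos=12)
DONE. 6 tokens: [SEMI, ID, STR, NUM, LPAREN, ID]
Position 7: char is '(' -> LPAREN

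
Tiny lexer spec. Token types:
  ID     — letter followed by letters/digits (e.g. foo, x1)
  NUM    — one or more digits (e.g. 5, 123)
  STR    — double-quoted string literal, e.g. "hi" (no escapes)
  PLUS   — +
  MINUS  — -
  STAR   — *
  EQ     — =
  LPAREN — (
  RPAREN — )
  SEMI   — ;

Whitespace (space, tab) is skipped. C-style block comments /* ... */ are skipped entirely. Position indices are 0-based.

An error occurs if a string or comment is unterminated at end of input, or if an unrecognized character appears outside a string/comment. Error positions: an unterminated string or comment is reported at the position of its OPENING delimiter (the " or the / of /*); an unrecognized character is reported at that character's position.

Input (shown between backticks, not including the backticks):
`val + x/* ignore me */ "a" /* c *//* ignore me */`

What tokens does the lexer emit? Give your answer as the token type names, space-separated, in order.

Answer: ID PLUS ID STR

Derivation:
pos=0: emit ID 'val' (now at pos=3)
pos=4: emit PLUS '+'
pos=6: emit ID 'x' (now at pos=7)
pos=7: enter COMMENT mode (saw '/*')
exit COMMENT mode (now at pos=22)
pos=23: enter STRING mode
pos=23: emit STR "a" (now at pos=26)
pos=27: enter COMMENT mode (saw '/*')
exit COMMENT mode (now at pos=34)
pos=34: enter COMMENT mode (saw '/*')
exit COMMENT mode (now at pos=49)
DONE. 4 tokens: [ID, PLUS, ID, STR]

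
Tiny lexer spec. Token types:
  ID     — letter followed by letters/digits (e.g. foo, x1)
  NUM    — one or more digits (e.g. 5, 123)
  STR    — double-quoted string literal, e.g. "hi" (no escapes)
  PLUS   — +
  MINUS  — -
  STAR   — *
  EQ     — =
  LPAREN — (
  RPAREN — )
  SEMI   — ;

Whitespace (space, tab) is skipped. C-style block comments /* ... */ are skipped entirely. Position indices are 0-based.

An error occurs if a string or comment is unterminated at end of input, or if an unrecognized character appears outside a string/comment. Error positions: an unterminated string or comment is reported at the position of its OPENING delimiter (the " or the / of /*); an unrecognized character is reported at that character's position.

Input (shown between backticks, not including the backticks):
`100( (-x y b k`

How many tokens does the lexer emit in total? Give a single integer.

Answer: 8

Derivation:
pos=0: emit NUM '100' (now at pos=3)
pos=3: emit LPAREN '('
pos=5: emit LPAREN '('
pos=6: emit MINUS '-'
pos=7: emit ID 'x' (now at pos=8)
pos=9: emit ID 'y' (now at pos=10)
pos=11: emit ID 'b' (now at pos=12)
pos=13: emit ID 'k' (now at pos=14)
DONE. 8 tokens: [NUM, LPAREN, LPAREN, MINUS, ID, ID, ID, ID]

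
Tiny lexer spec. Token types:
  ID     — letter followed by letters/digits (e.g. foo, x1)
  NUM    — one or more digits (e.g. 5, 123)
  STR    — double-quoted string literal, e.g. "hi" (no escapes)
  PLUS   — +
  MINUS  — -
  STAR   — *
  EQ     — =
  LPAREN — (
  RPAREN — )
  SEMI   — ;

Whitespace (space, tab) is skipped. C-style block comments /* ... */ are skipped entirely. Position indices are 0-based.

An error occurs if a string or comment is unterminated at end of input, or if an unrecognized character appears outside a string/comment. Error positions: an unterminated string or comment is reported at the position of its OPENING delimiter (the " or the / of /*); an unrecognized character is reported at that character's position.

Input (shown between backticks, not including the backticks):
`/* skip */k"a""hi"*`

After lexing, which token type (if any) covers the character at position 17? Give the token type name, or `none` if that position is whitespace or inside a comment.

pos=0: enter COMMENT mode (saw '/*')
exit COMMENT mode (now at pos=10)
pos=10: emit ID 'k' (now at pos=11)
pos=11: enter STRING mode
pos=11: emit STR "a" (now at pos=14)
pos=14: enter STRING mode
pos=14: emit STR "hi" (now at pos=18)
pos=18: emit STAR '*'
DONE. 4 tokens: [ID, STR, STR, STAR]
Position 17: char is '"' -> STR

Answer: STR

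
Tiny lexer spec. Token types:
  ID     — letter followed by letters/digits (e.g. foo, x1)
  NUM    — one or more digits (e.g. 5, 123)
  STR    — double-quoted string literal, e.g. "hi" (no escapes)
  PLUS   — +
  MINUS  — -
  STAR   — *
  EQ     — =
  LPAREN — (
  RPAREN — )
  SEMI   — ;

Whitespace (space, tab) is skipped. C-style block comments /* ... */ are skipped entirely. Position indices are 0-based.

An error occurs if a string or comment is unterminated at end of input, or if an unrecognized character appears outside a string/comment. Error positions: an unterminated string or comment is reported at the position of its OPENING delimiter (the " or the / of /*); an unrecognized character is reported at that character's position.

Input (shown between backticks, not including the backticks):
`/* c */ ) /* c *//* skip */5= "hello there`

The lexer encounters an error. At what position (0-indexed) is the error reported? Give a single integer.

pos=0: enter COMMENT mode (saw '/*')
exit COMMENT mode (now at pos=7)
pos=8: emit RPAREN ')'
pos=10: enter COMMENT mode (saw '/*')
exit COMMENT mode (now at pos=17)
pos=17: enter COMMENT mode (saw '/*')
exit COMMENT mode (now at pos=27)
pos=27: emit NUM '5' (now at pos=28)
pos=28: emit EQ '='
pos=30: enter STRING mode
pos=30: ERROR — unterminated string

Answer: 30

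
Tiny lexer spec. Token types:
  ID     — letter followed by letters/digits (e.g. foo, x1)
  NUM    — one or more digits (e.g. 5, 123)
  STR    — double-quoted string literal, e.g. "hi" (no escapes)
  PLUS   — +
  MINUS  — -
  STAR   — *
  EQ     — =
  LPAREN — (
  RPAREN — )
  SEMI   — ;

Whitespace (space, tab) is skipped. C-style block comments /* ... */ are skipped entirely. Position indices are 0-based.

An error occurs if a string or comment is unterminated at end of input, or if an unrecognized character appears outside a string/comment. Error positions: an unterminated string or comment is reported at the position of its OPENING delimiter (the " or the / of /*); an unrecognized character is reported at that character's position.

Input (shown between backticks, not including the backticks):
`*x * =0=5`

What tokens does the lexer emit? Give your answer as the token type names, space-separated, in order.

pos=0: emit STAR '*'
pos=1: emit ID 'x' (now at pos=2)
pos=3: emit STAR '*'
pos=5: emit EQ '='
pos=6: emit NUM '0' (now at pos=7)
pos=7: emit EQ '='
pos=8: emit NUM '5' (now at pos=9)
DONE. 7 tokens: [STAR, ID, STAR, EQ, NUM, EQ, NUM]

Answer: STAR ID STAR EQ NUM EQ NUM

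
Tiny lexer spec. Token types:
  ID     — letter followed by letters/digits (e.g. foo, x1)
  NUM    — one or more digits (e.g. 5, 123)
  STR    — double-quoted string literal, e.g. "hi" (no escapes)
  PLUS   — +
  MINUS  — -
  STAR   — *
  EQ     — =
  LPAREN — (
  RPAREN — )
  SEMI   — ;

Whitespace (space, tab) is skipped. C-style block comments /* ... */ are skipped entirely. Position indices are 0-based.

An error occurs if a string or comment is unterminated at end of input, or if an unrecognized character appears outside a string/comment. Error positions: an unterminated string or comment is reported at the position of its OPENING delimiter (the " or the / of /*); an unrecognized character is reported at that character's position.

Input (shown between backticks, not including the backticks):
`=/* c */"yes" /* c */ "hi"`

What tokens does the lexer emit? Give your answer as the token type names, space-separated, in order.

pos=0: emit EQ '='
pos=1: enter COMMENT mode (saw '/*')
exit COMMENT mode (now at pos=8)
pos=8: enter STRING mode
pos=8: emit STR "yes" (now at pos=13)
pos=14: enter COMMENT mode (saw '/*')
exit COMMENT mode (now at pos=21)
pos=22: enter STRING mode
pos=22: emit STR "hi" (now at pos=26)
DONE. 3 tokens: [EQ, STR, STR]

Answer: EQ STR STR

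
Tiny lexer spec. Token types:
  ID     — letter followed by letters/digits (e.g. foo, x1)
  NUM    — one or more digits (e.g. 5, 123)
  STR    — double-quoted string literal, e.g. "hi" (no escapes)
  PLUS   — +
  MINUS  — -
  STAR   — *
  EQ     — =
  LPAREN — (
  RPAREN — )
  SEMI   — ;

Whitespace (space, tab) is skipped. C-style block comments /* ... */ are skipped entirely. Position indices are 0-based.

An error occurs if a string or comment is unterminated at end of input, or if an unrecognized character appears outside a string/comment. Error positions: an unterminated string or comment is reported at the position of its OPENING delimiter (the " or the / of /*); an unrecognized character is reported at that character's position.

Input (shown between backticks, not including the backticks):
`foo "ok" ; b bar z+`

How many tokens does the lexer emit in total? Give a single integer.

Answer: 7

Derivation:
pos=0: emit ID 'foo' (now at pos=3)
pos=4: enter STRING mode
pos=4: emit STR "ok" (now at pos=8)
pos=9: emit SEMI ';'
pos=11: emit ID 'b' (now at pos=12)
pos=13: emit ID 'bar' (now at pos=16)
pos=17: emit ID 'z' (now at pos=18)
pos=18: emit PLUS '+'
DONE. 7 tokens: [ID, STR, SEMI, ID, ID, ID, PLUS]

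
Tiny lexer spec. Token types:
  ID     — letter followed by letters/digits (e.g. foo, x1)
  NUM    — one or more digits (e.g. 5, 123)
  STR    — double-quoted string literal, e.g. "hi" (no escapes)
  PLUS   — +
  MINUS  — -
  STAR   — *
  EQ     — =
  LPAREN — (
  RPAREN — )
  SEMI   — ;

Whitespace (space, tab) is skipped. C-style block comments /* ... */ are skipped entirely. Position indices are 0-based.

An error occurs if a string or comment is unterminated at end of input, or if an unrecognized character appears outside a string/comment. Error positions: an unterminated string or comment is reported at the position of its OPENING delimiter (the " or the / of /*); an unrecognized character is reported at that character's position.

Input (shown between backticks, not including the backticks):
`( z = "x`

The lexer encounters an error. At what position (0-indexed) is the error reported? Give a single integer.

pos=0: emit LPAREN '('
pos=2: emit ID 'z' (now at pos=3)
pos=4: emit EQ '='
pos=6: enter STRING mode
pos=6: ERROR — unterminated string

Answer: 6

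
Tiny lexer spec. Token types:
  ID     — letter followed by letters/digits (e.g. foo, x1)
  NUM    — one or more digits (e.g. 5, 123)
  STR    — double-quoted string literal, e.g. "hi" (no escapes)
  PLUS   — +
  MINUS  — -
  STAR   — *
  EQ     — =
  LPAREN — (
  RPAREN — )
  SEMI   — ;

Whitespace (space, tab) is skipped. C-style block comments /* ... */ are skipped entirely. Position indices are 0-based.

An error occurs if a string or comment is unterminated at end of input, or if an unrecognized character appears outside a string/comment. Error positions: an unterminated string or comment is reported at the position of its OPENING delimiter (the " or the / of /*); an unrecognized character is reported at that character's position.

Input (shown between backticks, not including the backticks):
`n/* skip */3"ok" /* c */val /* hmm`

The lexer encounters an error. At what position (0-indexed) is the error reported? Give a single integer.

Answer: 28

Derivation:
pos=0: emit ID 'n' (now at pos=1)
pos=1: enter COMMENT mode (saw '/*')
exit COMMENT mode (now at pos=11)
pos=11: emit NUM '3' (now at pos=12)
pos=12: enter STRING mode
pos=12: emit STR "ok" (now at pos=16)
pos=17: enter COMMENT mode (saw '/*')
exit COMMENT mode (now at pos=24)
pos=24: emit ID 'val' (now at pos=27)
pos=28: enter COMMENT mode (saw '/*')
pos=28: ERROR — unterminated comment (reached EOF)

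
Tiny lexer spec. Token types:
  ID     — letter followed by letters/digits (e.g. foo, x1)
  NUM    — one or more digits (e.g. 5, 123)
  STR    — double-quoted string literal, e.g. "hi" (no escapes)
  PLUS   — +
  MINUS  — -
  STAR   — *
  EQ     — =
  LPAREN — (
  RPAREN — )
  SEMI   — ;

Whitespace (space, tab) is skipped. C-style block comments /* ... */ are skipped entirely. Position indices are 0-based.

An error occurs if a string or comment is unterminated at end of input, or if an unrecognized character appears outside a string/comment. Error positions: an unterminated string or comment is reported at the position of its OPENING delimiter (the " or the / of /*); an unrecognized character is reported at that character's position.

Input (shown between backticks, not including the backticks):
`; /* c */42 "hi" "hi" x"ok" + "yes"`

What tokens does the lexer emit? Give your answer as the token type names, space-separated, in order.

Answer: SEMI NUM STR STR ID STR PLUS STR

Derivation:
pos=0: emit SEMI ';'
pos=2: enter COMMENT mode (saw '/*')
exit COMMENT mode (now at pos=9)
pos=9: emit NUM '42' (now at pos=11)
pos=12: enter STRING mode
pos=12: emit STR "hi" (now at pos=16)
pos=17: enter STRING mode
pos=17: emit STR "hi" (now at pos=21)
pos=22: emit ID 'x' (now at pos=23)
pos=23: enter STRING mode
pos=23: emit STR "ok" (now at pos=27)
pos=28: emit PLUS '+'
pos=30: enter STRING mode
pos=30: emit STR "yes" (now at pos=35)
DONE. 8 tokens: [SEMI, NUM, STR, STR, ID, STR, PLUS, STR]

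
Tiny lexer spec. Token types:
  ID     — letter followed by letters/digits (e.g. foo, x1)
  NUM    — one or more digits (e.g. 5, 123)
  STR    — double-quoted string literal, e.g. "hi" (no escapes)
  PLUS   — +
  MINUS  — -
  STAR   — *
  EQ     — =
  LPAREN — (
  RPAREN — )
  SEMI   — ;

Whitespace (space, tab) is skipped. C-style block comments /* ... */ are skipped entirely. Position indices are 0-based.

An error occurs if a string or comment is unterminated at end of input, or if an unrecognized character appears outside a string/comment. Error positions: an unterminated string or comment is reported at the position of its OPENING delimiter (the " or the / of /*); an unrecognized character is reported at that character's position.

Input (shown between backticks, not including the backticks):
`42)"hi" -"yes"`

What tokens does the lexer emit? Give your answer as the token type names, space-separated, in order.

pos=0: emit NUM '42' (now at pos=2)
pos=2: emit RPAREN ')'
pos=3: enter STRING mode
pos=3: emit STR "hi" (now at pos=7)
pos=8: emit MINUS '-'
pos=9: enter STRING mode
pos=9: emit STR "yes" (now at pos=14)
DONE. 5 tokens: [NUM, RPAREN, STR, MINUS, STR]

Answer: NUM RPAREN STR MINUS STR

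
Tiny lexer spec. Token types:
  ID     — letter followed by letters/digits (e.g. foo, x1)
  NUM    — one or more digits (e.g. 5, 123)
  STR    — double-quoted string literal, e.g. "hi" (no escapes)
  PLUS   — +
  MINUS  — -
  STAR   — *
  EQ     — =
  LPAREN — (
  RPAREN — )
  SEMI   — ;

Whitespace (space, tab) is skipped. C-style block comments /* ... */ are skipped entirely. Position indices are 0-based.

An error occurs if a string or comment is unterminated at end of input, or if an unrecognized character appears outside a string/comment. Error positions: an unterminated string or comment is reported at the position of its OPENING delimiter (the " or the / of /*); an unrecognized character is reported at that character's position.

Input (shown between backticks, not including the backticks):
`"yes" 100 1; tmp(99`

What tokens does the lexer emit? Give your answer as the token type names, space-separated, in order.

pos=0: enter STRING mode
pos=0: emit STR "yes" (now at pos=5)
pos=6: emit NUM '100' (now at pos=9)
pos=10: emit NUM '1' (now at pos=11)
pos=11: emit SEMI ';'
pos=13: emit ID 'tmp' (now at pos=16)
pos=16: emit LPAREN '('
pos=17: emit NUM '99' (now at pos=19)
DONE. 7 tokens: [STR, NUM, NUM, SEMI, ID, LPAREN, NUM]

Answer: STR NUM NUM SEMI ID LPAREN NUM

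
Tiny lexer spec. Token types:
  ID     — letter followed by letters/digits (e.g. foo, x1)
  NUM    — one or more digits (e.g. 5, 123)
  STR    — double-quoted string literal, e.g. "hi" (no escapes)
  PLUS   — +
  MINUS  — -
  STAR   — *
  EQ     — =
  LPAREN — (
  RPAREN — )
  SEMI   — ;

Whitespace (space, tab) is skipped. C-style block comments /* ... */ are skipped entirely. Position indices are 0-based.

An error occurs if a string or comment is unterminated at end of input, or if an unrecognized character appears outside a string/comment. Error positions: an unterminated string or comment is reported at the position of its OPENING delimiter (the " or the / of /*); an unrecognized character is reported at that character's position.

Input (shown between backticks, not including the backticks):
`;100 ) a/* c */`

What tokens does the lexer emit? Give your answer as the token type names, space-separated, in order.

Answer: SEMI NUM RPAREN ID

Derivation:
pos=0: emit SEMI ';'
pos=1: emit NUM '100' (now at pos=4)
pos=5: emit RPAREN ')'
pos=7: emit ID 'a' (now at pos=8)
pos=8: enter COMMENT mode (saw '/*')
exit COMMENT mode (now at pos=15)
DONE. 4 tokens: [SEMI, NUM, RPAREN, ID]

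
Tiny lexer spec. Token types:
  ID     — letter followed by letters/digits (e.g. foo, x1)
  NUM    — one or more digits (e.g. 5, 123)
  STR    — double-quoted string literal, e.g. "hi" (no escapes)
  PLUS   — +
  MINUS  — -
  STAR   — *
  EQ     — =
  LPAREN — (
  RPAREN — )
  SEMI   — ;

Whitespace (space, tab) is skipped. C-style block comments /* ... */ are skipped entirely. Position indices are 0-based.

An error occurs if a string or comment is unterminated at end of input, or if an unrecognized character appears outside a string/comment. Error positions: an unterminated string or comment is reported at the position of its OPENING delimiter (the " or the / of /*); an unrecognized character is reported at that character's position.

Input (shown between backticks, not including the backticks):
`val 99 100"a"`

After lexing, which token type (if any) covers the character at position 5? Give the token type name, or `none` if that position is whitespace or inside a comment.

Answer: NUM

Derivation:
pos=0: emit ID 'val' (now at pos=3)
pos=4: emit NUM '99' (now at pos=6)
pos=7: emit NUM '100' (now at pos=10)
pos=10: enter STRING mode
pos=10: emit STR "a" (now at pos=13)
DONE. 4 tokens: [ID, NUM, NUM, STR]
Position 5: char is '9' -> NUM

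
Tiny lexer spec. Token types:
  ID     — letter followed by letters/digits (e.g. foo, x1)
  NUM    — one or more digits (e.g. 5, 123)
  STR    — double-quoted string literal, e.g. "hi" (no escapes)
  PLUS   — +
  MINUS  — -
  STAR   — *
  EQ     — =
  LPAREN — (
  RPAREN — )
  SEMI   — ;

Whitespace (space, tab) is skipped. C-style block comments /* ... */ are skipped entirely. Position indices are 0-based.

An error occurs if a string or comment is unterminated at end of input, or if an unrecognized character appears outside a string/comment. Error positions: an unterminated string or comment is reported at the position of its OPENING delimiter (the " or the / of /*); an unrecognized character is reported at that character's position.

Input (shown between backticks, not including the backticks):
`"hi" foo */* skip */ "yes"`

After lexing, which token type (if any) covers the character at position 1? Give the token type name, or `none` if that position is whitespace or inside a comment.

Answer: STR

Derivation:
pos=0: enter STRING mode
pos=0: emit STR "hi" (now at pos=4)
pos=5: emit ID 'foo' (now at pos=8)
pos=9: emit STAR '*'
pos=10: enter COMMENT mode (saw '/*')
exit COMMENT mode (now at pos=20)
pos=21: enter STRING mode
pos=21: emit STR "yes" (now at pos=26)
DONE. 4 tokens: [STR, ID, STAR, STR]
Position 1: char is 'h' -> STR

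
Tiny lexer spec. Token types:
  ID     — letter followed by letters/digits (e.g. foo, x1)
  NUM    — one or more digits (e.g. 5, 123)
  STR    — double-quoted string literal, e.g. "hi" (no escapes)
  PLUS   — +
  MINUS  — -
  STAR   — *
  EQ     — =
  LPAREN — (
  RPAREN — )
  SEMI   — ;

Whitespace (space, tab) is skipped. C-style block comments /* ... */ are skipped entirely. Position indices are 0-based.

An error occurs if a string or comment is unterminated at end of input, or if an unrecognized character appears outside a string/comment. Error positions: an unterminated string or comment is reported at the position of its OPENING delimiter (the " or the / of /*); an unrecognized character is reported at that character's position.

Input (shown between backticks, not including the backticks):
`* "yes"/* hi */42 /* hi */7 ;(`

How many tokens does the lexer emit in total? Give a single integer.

pos=0: emit STAR '*'
pos=2: enter STRING mode
pos=2: emit STR "yes" (now at pos=7)
pos=7: enter COMMENT mode (saw '/*')
exit COMMENT mode (now at pos=15)
pos=15: emit NUM '42' (now at pos=17)
pos=18: enter COMMENT mode (saw '/*')
exit COMMENT mode (now at pos=26)
pos=26: emit NUM '7' (now at pos=27)
pos=28: emit SEMI ';'
pos=29: emit LPAREN '('
DONE. 6 tokens: [STAR, STR, NUM, NUM, SEMI, LPAREN]

Answer: 6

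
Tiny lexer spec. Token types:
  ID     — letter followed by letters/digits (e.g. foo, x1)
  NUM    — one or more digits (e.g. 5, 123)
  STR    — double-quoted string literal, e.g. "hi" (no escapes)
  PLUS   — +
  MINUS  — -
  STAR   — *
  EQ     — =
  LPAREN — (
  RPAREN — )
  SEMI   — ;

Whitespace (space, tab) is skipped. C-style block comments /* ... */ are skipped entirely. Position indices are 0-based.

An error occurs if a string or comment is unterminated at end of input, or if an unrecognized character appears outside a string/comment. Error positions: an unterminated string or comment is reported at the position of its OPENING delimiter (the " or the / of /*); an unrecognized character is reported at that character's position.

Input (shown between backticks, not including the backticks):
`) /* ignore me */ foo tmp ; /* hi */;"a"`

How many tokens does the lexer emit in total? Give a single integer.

Answer: 6

Derivation:
pos=0: emit RPAREN ')'
pos=2: enter COMMENT mode (saw '/*')
exit COMMENT mode (now at pos=17)
pos=18: emit ID 'foo' (now at pos=21)
pos=22: emit ID 'tmp' (now at pos=25)
pos=26: emit SEMI ';'
pos=28: enter COMMENT mode (saw '/*')
exit COMMENT mode (now at pos=36)
pos=36: emit SEMI ';'
pos=37: enter STRING mode
pos=37: emit STR "a" (now at pos=40)
DONE. 6 tokens: [RPAREN, ID, ID, SEMI, SEMI, STR]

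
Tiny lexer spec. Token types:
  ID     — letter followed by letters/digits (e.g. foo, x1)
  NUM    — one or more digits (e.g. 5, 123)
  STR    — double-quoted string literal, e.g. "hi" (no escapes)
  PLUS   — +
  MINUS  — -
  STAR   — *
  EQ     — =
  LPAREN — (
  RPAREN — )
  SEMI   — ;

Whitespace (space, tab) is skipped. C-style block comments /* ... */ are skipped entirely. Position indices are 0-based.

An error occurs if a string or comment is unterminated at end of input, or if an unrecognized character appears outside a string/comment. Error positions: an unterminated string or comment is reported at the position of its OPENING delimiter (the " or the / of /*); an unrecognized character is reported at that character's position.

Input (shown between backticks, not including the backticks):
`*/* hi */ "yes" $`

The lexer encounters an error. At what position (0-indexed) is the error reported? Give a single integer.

pos=0: emit STAR '*'
pos=1: enter COMMENT mode (saw '/*')
exit COMMENT mode (now at pos=9)
pos=10: enter STRING mode
pos=10: emit STR "yes" (now at pos=15)
pos=16: ERROR — unrecognized char '$'

Answer: 16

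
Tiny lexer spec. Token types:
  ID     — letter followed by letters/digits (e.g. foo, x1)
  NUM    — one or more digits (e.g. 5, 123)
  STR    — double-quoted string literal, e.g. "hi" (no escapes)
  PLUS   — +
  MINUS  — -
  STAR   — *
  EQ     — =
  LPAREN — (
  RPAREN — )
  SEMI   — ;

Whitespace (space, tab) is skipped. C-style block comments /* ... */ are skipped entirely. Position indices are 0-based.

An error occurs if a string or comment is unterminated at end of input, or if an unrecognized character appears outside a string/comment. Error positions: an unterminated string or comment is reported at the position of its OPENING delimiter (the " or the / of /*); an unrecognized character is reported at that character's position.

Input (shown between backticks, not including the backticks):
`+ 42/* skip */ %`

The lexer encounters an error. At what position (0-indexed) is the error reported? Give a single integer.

Answer: 15

Derivation:
pos=0: emit PLUS '+'
pos=2: emit NUM '42' (now at pos=4)
pos=4: enter COMMENT mode (saw '/*')
exit COMMENT mode (now at pos=14)
pos=15: ERROR — unrecognized char '%'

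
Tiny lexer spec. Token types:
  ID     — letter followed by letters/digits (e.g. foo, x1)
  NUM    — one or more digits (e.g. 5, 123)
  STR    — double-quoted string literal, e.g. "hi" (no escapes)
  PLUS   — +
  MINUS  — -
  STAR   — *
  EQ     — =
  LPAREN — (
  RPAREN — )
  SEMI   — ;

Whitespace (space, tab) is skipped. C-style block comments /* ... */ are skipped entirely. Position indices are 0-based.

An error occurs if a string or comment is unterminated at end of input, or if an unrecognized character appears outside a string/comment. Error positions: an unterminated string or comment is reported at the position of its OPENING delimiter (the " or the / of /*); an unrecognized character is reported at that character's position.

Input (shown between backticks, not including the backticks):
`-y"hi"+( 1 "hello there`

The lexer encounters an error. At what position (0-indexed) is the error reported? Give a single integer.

Answer: 11

Derivation:
pos=0: emit MINUS '-'
pos=1: emit ID 'y' (now at pos=2)
pos=2: enter STRING mode
pos=2: emit STR "hi" (now at pos=6)
pos=6: emit PLUS '+'
pos=7: emit LPAREN '('
pos=9: emit NUM '1' (now at pos=10)
pos=11: enter STRING mode
pos=11: ERROR — unterminated string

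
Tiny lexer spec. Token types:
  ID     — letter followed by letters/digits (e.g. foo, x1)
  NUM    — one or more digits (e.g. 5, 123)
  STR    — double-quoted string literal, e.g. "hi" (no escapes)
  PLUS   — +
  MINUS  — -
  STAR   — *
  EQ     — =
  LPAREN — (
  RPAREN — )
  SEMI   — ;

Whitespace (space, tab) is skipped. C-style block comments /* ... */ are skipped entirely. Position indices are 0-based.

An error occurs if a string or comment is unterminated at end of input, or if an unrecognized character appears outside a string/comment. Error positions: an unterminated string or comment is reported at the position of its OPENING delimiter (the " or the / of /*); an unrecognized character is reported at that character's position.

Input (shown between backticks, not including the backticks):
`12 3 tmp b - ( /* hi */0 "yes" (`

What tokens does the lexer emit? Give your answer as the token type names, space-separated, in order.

Answer: NUM NUM ID ID MINUS LPAREN NUM STR LPAREN

Derivation:
pos=0: emit NUM '12' (now at pos=2)
pos=3: emit NUM '3' (now at pos=4)
pos=5: emit ID 'tmp' (now at pos=8)
pos=9: emit ID 'b' (now at pos=10)
pos=11: emit MINUS '-'
pos=13: emit LPAREN '('
pos=15: enter COMMENT mode (saw '/*')
exit COMMENT mode (now at pos=23)
pos=23: emit NUM '0' (now at pos=24)
pos=25: enter STRING mode
pos=25: emit STR "yes" (now at pos=30)
pos=31: emit LPAREN '('
DONE. 9 tokens: [NUM, NUM, ID, ID, MINUS, LPAREN, NUM, STR, LPAREN]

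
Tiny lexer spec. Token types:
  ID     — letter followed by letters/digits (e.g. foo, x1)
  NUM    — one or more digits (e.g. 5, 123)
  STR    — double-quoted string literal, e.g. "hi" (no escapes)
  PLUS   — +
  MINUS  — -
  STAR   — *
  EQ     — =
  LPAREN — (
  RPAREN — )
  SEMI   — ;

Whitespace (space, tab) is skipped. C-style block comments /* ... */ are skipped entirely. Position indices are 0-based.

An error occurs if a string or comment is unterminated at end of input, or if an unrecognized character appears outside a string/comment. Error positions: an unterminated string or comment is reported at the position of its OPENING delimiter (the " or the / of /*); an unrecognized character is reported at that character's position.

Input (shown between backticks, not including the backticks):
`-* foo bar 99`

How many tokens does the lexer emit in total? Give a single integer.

Answer: 5

Derivation:
pos=0: emit MINUS '-'
pos=1: emit STAR '*'
pos=3: emit ID 'foo' (now at pos=6)
pos=7: emit ID 'bar' (now at pos=10)
pos=11: emit NUM '99' (now at pos=13)
DONE. 5 tokens: [MINUS, STAR, ID, ID, NUM]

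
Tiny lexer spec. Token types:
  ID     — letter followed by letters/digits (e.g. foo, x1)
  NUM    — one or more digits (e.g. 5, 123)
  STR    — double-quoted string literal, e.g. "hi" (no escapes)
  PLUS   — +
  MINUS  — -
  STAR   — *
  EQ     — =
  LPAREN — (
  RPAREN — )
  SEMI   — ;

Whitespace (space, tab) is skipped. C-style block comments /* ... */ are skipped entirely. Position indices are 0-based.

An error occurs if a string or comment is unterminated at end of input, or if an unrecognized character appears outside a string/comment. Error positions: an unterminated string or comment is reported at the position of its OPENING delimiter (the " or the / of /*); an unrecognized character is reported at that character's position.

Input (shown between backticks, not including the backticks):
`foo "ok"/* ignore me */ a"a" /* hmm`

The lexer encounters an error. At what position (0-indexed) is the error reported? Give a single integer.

Answer: 29

Derivation:
pos=0: emit ID 'foo' (now at pos=3)
pos=4: enter STRING mode
pos=4: emit STR "ok" (now at pos=8)
pos=8: enter COMMENT mode (saw '/*')
exit COMMENT mode (now at pos=23)
pos=24: emit ID 'a' (now at pos=25)
pos=25: enter STRING mode
pos=25: emit STR "a" (now at pos=28)
pos=29: enter COMMENT mode (saw '/*')
pos=29: ERROR — unterminated comment (reached EOF)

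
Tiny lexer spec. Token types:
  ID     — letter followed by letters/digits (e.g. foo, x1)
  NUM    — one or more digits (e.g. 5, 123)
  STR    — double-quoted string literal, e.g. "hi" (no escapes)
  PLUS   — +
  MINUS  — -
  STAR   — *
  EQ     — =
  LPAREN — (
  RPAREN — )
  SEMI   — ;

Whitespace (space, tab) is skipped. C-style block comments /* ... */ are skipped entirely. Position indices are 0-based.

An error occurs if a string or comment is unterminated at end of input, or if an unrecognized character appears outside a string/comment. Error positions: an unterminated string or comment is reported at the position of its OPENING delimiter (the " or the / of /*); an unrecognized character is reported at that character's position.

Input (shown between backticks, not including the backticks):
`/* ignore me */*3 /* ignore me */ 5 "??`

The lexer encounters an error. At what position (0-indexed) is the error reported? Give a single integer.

pos=0: enter COMMENT mode (saw '/*')
exit COMMENT mode (now at pos=15)
pos=15: emit STAR '*'
pos=16: emit NUM '3' (now at pos=17)
pos=18: enter COMMENT mode (saw '/*')
exit COMMENT mode (now at pos=33)
pos=34: emit NUM '5' (now at pos=35)
pos=36: enter STRING mode
pos=36: ERROR — unterminated string

Answer: 36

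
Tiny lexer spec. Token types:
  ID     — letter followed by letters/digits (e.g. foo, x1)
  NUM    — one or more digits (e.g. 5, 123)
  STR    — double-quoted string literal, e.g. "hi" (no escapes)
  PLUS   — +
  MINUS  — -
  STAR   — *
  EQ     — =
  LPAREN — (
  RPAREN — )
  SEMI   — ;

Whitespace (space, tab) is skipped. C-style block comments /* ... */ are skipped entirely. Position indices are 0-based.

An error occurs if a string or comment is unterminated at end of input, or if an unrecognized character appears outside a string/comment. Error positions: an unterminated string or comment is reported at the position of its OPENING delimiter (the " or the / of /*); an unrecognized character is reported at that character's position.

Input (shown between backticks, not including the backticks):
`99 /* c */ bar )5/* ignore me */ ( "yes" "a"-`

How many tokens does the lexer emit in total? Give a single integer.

pos=0: emit NUM '99' (now at pos=2)
pos=3: enter COMMENT mode (saw '/*')
exit COMMENT mode (now at pos=10)
pos=11: emit ID 'bar' (now at pos=14)
pos=15: emit RPAREN ')'
pos=16: emit NUM '5' (now at pos=17)
pos=17: enter COMMENT mode (saw '/*')
exit COMMENT mode (now at pos=32)
pos=33: emit LPAREN '('
pos=35: enter STRING mode
pos=35: emit STR "yes" (now at pos=40)
pos=41: enter STRING mode
pos=41: emit STR "a" (now at pos=44)
pos=44: emit MINUS '-'
DONE. 8 tokens: [NUM, ID, RPAREN, NUM, LPAREN, STR, STR, MINUS]

Answer: 8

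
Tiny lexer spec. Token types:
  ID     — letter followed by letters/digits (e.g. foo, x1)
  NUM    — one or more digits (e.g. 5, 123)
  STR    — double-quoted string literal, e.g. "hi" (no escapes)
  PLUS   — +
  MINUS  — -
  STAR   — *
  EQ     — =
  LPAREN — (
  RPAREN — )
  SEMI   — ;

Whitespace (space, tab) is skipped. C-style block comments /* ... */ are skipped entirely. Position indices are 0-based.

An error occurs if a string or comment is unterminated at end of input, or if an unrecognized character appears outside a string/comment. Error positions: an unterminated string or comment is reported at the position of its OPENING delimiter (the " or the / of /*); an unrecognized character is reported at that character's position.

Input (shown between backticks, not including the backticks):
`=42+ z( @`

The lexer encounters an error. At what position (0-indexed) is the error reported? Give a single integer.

Answer: 8

Derivation:
pos=0: emit EQ '='
pos=1: emit NUM '42' (now at pos=3)
pos=3: emit PLUS '+'
pos=5: emit ID 'z' (now at pos=6)
pos=6: emit LPAREN '('
pos=8: ERROR — unrecognized char '@'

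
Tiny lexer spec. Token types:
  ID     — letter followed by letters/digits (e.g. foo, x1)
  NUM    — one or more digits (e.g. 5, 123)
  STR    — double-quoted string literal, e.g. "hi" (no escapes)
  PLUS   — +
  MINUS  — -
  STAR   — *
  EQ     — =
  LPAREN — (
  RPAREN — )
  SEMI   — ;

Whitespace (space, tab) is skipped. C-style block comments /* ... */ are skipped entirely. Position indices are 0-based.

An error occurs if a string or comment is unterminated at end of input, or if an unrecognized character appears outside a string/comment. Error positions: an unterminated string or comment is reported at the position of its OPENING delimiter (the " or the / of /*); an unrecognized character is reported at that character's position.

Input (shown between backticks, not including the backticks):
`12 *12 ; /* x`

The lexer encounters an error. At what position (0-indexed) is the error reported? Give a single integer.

pos=0: emit NUM '12' (now at pos=2)
pos=3: emit STAR '*'
pos=4: emit NUM '12' (now at pos=6)
pos=7: emit SEMI ';'
pos=9: enter COMMENT mode (saw '/*')
pos=9: ERROR — unterminated comment (reached EOF)

Answer: 9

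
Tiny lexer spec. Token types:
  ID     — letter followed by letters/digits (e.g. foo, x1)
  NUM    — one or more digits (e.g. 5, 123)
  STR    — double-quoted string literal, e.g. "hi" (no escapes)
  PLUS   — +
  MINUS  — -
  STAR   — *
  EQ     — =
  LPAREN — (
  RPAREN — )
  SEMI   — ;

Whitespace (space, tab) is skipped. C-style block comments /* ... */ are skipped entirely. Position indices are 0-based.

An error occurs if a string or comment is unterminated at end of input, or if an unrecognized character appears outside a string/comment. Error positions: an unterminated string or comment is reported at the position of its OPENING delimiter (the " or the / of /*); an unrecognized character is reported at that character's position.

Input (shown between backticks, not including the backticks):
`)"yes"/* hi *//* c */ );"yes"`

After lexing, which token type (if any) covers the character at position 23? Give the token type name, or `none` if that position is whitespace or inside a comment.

Answer: SEMI

Derivation:
pos=0: emit RPAREN ')'
pos=1: enter STRING mode
pos=1: emit STR "yes" (now at pos=6)
pos=6: enter COMMENT mode (saw '/*')
exit COMMENT mode (now at pos=14)
pos=14: enter COMMENT mode (saw '/*')
exit COMMENT mode (now at pos=21)
pos=22: emit RPAREN ')'
pos=23: emit SEMI ';'
pos=24: enter STRING mode
pos=24: emit STR "yes" (now at pos=29)
DONE. 5 tokens: [RPAREN, STR, RPAREN, SEMI, STR]
Position 23: char is ';' -> SEMI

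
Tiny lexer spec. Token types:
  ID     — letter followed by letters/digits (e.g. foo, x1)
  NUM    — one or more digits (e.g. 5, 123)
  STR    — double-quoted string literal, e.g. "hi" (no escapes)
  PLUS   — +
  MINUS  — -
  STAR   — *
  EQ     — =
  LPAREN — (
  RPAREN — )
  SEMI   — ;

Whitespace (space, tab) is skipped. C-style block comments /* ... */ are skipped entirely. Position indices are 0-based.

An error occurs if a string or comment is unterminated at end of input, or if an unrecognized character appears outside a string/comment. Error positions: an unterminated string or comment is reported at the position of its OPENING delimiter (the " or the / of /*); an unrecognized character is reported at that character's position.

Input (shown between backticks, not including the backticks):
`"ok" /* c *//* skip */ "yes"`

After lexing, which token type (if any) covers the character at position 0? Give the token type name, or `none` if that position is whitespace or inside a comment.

Answer: STR

Derivation:
pos=0: enter STRING mode
pos=0: emit STR "ok" (now at pos=4)
pos=5: enter COMMENT mode (saw '/*')
exit COMMENT mode (now at pos=12)
pos=12: enter COMMENT mode (saw '/*')
exit COMMENT mode (now at pos=22)
pos=23: enter STRING mode
pos=23: emit STR "yes" (now at pos=28)
DONE. 2 tokens: [STR, STR]
Position 0: char is '"' -> STR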